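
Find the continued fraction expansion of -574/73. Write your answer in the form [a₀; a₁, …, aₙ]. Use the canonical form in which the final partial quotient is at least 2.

[-8; 7, 3, 3]

⌊-574/73⌋ = -8, remainder 10
⌊73/10⌋ = 7, remainder 3
⌊10/3⌋ = 3, remainder 1
⌊3/1⌋ = 3, remainder 0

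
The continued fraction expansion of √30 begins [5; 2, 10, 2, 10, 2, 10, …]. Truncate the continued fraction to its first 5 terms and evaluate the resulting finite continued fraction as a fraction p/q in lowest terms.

2525/461

Collapse the nested fraction from the inside out:
Start with 10.
2 + 1/(10/1) = 2 + 1/10 = 21/10
10 + 1/(21/10) = 10 + 10/21 = 220/21
2 + 1/(220/21) = 2 + 21/220 = 461/220
5 + 1/(461/220) = 5 + 220/461 = 2525/461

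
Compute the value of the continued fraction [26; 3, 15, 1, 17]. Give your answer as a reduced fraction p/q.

Start with 17.
1 + 1/(17/1) = 1 + 1/17 = 18/17
15 + 1/(18/17) = 15 + 17/18 = 287/18
3 + 1/(287/18) = 3 + 18/287 = 879/287
26 + 1/(879/287) = 26 + 287/879 = 23141/879

23141/879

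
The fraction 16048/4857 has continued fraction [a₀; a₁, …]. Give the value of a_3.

Run the Euclidean algorithm, recording each quotient:
16048 ÷ 4857 → quotient 3, remainder 1477
4857 ÷ 1477 → quotient 3, remainder 426
1477 ÷ 426 → quotient 3, remainder 199
426 ÷ 199 → quotient 2, remainder 28

2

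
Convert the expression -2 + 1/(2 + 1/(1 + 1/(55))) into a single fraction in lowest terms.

Work from the innermost term outward:
Start with 55.
1 + 1/(55/1) = 1 + 1/55 = 56/55
2 + 1/(56/55) = 2 + 55/56 = 167/56
-2 + 1/(167/56) = -2 + 56/167 = -278/167

-278/167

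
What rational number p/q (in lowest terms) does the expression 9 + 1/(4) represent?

37/4

Start with 4.
9 + 1/(4/1) = 9 + 1/4 = 37/4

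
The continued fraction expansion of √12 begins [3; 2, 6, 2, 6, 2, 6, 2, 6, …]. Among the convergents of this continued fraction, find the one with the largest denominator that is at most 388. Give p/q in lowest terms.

627/181

a_0 = 3: 3/1  (≤ bound)
a_1 = 2: 7/2  (≤ bound)
a_2 = 6: 45/13  (≤ bound)
a_3 = 2: 97/28  (≤ bound)
a_4 = 6: 627/181  (≤ bound)
a_5 = 2: 1351/390  (> 388, stop)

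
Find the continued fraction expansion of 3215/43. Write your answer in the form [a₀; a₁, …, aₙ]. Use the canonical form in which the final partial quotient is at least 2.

[74; 1, 3, 3, 3]

⌊3215/43⌋ = 74, remainder 33
⌊43/33⌋ = 1, remainder 10
⌊33/10⌋ = 3, remainder 3
⌊10/3⌋ = 3, remainder 1
⌊3/1⌋ = 3, remainder 0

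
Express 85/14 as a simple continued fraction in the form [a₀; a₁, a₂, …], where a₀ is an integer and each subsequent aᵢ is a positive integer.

Repeatedly divide and take the remainder:
85 = 6·14 + 1, so a_0 = 6
14 = 14·1 + 0, so a_1 = 14

[6; 14]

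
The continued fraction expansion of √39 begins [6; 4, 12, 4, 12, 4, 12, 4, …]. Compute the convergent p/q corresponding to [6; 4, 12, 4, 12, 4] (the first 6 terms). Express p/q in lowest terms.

Start with 4.
12 + 1/(4/1) = 12 + 1/4 = 49/4
4 + 1/(49/4) = 4 + 4/49 = 200/49
12 + 1/(200/49) = 12 + 49/200 = 2449/200
4 + 1/(2449/200) = 4 + 200/2449 = 9996/2449
6 + 1/(9996/2449) = 6 + 2449/9996 = 62425/9996

62425/9996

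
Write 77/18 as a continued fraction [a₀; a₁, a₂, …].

[4; 3, 1, 1, 2]

Apply division with remainder until the remainder is 0:
77 = 4·18 + 5, so a_0 = 4
18 = 3·5 + 3, so a_1 = 3
5 = 1·3 + 2, so a_2 = 1
3 = 1·2 + 1, so a_3 = 1
2 = 2·1 + 0, so a_4 = 2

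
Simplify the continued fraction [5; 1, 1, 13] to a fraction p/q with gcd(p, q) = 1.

149/27

Work from the innermost term outward:
Start with 13.
1 + 1/(13/1) = 1 + 1/13 = 14/13
1 + 1/(14/13) = 1 + 13/14 = 27/14
5 + 1/(27/14) = 5 + 14/27 = 149/27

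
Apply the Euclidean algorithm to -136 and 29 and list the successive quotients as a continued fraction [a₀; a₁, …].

[-5; 3, 4, 2]

-136 ÷ 29 → quotient -5, remainder 9
29 ÷ 9 → quotient 3, remainder 2
9 ÷ 2 → quotient 4, remainder 1
2 ÷ 1 → quotient 2, remainder 0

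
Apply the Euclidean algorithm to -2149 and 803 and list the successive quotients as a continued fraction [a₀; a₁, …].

Run the Euclidean algorithm, recording each quotient:
-2149 ÷ 803 → quotient -3, remainder 260
803 ÷ 260 → quotient 3, remainder 23
260 ÷ 23 → quotient 11, remainder 7
23 ÷ 7 → quotient 3, remainder 2
7 ÷ 2 → quotient 3, remainder 1
2 ÷ 1 → quotient 2, remainder 0

[-3; 3, 11, 3, 3, 2]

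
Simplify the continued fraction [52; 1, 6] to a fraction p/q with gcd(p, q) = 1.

Compute successive convergents:
a_0 = 52: 52/1
a_1 = 1: 53/1
a_2 = 6: 370/7

370/7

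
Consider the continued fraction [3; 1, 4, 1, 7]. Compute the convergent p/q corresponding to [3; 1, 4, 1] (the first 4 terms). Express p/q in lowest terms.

Starting at the tail and folding back:
Start with 1.
4 + 1/(1/1) = 4 + 1/1 = 5/1
1 + 1/(5/1) = 1 + 1/5 = 6/5
3 + 1/(6/5) = 3 + 5/6 = 23/6

23/6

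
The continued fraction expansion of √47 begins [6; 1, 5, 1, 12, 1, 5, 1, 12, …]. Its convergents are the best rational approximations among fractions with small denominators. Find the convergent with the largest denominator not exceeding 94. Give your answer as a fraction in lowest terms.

a_0 = 6: 6/1  (≤ bound)
a_1 = 1: 7/1  (≤ bound)
a_2 = 5: 41/6  (≤ bound)
a_3 = 1: 48/7  (≤ bound)
a_4 = 12: 617/90  (≤ bound)
a_5 = 1: 665/97  (> 94, stop)

617/90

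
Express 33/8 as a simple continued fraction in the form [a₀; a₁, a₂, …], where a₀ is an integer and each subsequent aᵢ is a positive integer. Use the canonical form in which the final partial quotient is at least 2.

Apply division with remainder until the remainder is 0:
⌊33/8⌋ = 4, remainder 1
⌊8/1⌋ = 8, remainder 0

[4; 8]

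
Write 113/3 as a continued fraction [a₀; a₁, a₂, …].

113 = 37·3 + 2, so a_0 = 37
3 = 1·2 + 1, so a_1 = 1
2 = 2·1 + 0, so a_2 = 2

[37; 1, 2]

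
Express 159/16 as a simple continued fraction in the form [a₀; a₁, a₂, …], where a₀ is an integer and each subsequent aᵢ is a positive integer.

Apply division with remainder until the remainder is 0:
159 ÷ 16 → quotient 9, remainder 15
16 ÷ 15 → quotient 1, remainder 1
15 ÷ 1 → quotient 15, remainder 0

[9; 1, 15]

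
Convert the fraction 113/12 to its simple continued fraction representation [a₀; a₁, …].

⌊113/12⌋ = 9, remainder 5
⌊12/5⌋ = 2, remainder 2
⌊5/2⌋ = 2, remainder 1
⌊2/1⌋ = 2, remainder 0

[9; 2, 2, 2]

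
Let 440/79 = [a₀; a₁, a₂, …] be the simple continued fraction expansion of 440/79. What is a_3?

3

⌊440/79⌋ = 5, remainder 45
⌊79/45⌋ = 1, remainder 34
⌊45/34⌋ = 1, remainder 11
⌊34/11⌋ = 3, remainder 1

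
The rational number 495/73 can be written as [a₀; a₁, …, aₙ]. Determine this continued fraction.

495 ÷ 73 → quotient 6, remainder 57
73 ÷ 57 → quotient 1, remainder 16
57 ÷ 16 → quotient 3, remainder 9
16 ÷ 9 → quotient 1, remainder 7
9 ÷ 7 → quotient 1, remainder 2
7 ÷ 2 → quotient 3, remainder 1
2 ÷ 1 → quotient 2, remainder 0

[6; 1, 3, 1, 1, 3, 2]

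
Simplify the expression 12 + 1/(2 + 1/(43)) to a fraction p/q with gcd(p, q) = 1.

a_0 = 12: 12/1
a_1 = 2: 25/2
a_2 = 43: 1087/87

1087/87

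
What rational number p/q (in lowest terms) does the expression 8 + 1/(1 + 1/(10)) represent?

98/11

Start with 10.
1 + 1/(10/1) = 1 + 1/10 = 11/10
8 + 1/(11/10) = 8 + 10/11 = 98/11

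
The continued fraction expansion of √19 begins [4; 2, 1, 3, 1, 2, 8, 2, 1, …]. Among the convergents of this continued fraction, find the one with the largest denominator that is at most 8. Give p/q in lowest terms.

13/3

a_0 = 4: 4/1  (≤ bound)
a_1 = 2: 9/2  (≤ bound)
a_2 = 1: 13/3  (≤ bound)
a_3 = 3: 48/11  (> 8, stop)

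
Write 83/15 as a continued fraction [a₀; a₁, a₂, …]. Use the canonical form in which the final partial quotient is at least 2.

Apply division with remainder until the remainder is 0:
83 ÷ 15 → quotient 5, remainder 8
15 ÷ 8 → quotient 1, remainder 7
8 ÷ 7 → quotient 1, remainder 1
7 ÷ 1 → quotient 7, remainder 0

[5; 1, 1, 7]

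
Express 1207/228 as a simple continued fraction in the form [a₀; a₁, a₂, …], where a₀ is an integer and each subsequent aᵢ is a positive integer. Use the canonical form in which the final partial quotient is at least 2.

[5; 3, 2, 2, 13]

1207 = 5·228 + 67, so a_0 = 5
228 = 3·67 + 27, so a_1 = 3
67 = 2·27 + 13, so a_2 = 2
27 = 2·13 + 1, so a_3 = 2
13 = 13·1 + 0, so a_4 = 13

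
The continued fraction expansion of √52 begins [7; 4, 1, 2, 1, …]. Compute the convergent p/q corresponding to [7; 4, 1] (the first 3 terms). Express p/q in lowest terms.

36/5

a_0 = 7: 7/1
a_1 = 4: 29/4
a_2 = 1: 36/5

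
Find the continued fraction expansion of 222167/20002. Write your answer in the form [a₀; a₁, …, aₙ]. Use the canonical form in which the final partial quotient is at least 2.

[11; 9, 3, 12, 1, 9, 1, 4]

222167 = 11·20002 + 2145, so a_0 = 11
20002 = 9·2145 + 697, so a_1 = 9
2145 = 3·697 + 54, so a_2 = 3
697 = 12·54 + 49, so a_3 = 12
54 = 1·49 + 5, so a_4 = 1
49 = 9·5 + 4, so a_5 = 9
5 = 1·4 + 1, so a_6 = 1
4 = 4·1 + 0, so a_7 = 4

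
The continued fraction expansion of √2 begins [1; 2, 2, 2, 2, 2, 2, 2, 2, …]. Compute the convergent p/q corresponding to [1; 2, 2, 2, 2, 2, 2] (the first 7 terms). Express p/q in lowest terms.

239/169

Start with 2.
2 + 1/(2/1) = 2 + 1/2 = 5/2
2 + 1/(5/2) = 2 + 2/5 = 12/5
2 + 1/(12/5) = 2 + 5/12 = 29/12
2 + 1/(29/12) = 2 + 12/29 = 70/29
2 + 1/(70/29) = 2 + 29/70 = 169/70
1 + 1/(169/70) = 1 + 70/169 = 239/169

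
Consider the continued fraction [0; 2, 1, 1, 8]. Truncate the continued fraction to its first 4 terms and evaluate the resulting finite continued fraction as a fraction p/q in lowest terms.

2/5

Compute successive convergents:
a_0 = 0: 0/1
a_1 = 2: 1/2
a_2 = 1: 1/3
a_3 = 1: 2/5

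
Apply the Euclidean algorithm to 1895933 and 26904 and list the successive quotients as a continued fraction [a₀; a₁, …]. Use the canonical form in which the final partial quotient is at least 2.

[70; 2, 7, 1, 11, 5, 26]

Run the Euclidean algorithm, recording each quotient:
1895933 ÷ 26904 → quotient 70, remainder 12653
26904 ÷ 12653 → quotient 2, remainder 1598
12653 ÷ 1598 → quotient 7, remainder 1467
1598 ÷ 1467 → quotient 1, remainder 131
1467 ÷ 131 → quotient 11, remainder 26
131 ÷ 26 → quotient 5, remainder 1
26 ÷ 1 → quotient 26, remainder 0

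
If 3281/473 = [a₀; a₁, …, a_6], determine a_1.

⌊3281/473⌋ = 6, remainder 443
⌊473/443⌋ = 1, remainder 30

1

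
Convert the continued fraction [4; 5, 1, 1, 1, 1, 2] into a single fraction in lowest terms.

Work from the innermost term outward:
Start with 2.
1 + 1/(2/1) = 1 + 1/2 = 3/2
1 + 1/(3/2) = 1 + 2/3 = 5/3
1 + 1/(5/3) = 1 + 3/5 = 8/5
1 + 1/(8/5) = 1 + 5/8 = 13/8
5 + 1/(13/8) = 5 + 8/13 = 73/13
4 + 1/(73/13) = 4 + 13/73 = 305/73

305/73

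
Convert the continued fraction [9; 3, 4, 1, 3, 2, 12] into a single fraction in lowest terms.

Build up convergents one term at a time:
a_0 = 9: 9/1
a_1 = 3: 28/3
a_2 = 4: 121/13
a_3 = 1: 149/16
a_4 = 3: 568/61
a_5 = 2: 1285/138
a_6 = 12: 15988/1717

15988/1717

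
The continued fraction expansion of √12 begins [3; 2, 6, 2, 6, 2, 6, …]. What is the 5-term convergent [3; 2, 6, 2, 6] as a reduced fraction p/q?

Work from the innermost term outward:
Start with 6.
2 + 1/(6/1) = 2 + 1/6 = 13/6
6 + 1/(13/6) = 6 + 6/13 = 84/13
2 + 1/(84/13) = 2 + 13/84 = 181/84
3 + 1/(181/84) = 3 + 84/181 = 627/181

627/181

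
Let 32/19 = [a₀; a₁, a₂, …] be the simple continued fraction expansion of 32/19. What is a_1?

1

32 ÷ 19 → quotient 1, remainder 13
19 ÷ 13 → quotient 1, remainder 6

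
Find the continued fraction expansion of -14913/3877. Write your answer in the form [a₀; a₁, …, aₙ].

-14913 = -4·3877 + 595, so a_0 = -4
3877 = 6·595 + 307, so a_1 = 6
595 = 1·307 + 288, so a_2 = 1
307 = 1·288 + 19, so a_3 = 1
288 = 15·19 + 3, so a_4 = 15
19 = 6·3 + 1, so a_5 = 6
3 = 3·1 + 0, so a_6 = 3

[-4; 6, 1, 1, 15, 6, 3]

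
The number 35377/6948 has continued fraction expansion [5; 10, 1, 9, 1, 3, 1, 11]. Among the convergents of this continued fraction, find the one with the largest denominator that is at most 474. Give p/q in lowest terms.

2388/469

a_0 = 5: 5/1  (≤ bound)
a_1 = 10: 51/10  (≤ bound)
a_2 = 1: 56/11  (≤ bound)
a_3 = 9: 555/109  (≤ bound)
a_4 = 1: 611/120  (≤ bound)
a_5 = 3: 2388/469  (≤ bound)
a_6 = 1: 2999/589  (> 474, stop)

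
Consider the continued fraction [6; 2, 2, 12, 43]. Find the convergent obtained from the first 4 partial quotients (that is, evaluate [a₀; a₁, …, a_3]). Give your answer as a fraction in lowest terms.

397/62

a_0 = 6: 6/1
a_1 = 2: 13/2
a_2 = 2: 32/5
a_3 = 12: 397/62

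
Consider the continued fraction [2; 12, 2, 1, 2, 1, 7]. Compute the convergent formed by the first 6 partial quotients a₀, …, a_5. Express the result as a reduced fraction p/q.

283/136

Collapse the nested fraction from the inside out:
Start with 1.
2 + 1/(1/1) = 2 + 1/1 = 3/1
1 + 1/(3/1) = 1 + 1/3 = 4/3
2 + 1/(4/3) = 2 + 3/4 = 11/4
12 + 1/(11/4) = 12 + 4/11 = 136/11
2 + 1/(136/11) = 2 + 11/136 = 283/136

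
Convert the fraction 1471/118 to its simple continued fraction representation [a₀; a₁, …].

⌊1471/118⌋ = 12, remainder 55
⌊118/55⌋ = 2, remainder 8
⌊55/8⌋ = 6, remainder 7
⌊8/7⌋ = 1, remainder 1
⌊7/1⌋ = 7, remainder 0

[12; 2, 6, 1, 7]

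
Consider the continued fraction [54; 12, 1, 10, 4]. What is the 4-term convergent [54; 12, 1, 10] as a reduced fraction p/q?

Start with 10.
1 + 1/(10/1) = 1 + 1/10 = 11/10
12 + 1/(11/10) = 12 + 10/11 = 142/11
54 + 1/(142/11) = 54 + 11/142 = 7679/142

7679/142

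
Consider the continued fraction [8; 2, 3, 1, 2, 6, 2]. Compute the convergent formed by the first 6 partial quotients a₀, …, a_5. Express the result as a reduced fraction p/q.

1342/159

Use the convergent recurrence hₖ = aₖ·hₖ₋₁ + hₖ₋₂ (and likewise for the denominators kₖ):
a_0 = 8: 8/1
a_1 = 2: 17/2
a_2 = 3: 59/7
a_3 = 1: 76/9
a_4 = 2: 211/25
a_5 = 6: 1342/159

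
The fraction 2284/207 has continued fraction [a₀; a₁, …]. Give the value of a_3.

⌊2284/207⌋ = 11, remainder 7
⌊207/7⌋ = 29, remainder 4
⌊7/4⌋ = 1, remainder 3
⌊4/3⌋ = 1, remainder 1

1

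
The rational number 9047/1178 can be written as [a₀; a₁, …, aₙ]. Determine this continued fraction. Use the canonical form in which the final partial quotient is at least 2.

⌊9047/1178⌋ = 7, remainder 801
⌊1178/801⌋ = 1, remainder 377
⌊801/377⌋ = 2, remainder 47
⌊377/47⌋ = 8, remainder 1
⌊47/1⌋ = 47, remainder 0

[7; 1, 2, 8, 47]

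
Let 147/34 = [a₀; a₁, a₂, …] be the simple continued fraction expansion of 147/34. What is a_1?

3

147 = 4·34 + 11, so a_0 = 4
34 = 3·11 + 1, so a_1 = 3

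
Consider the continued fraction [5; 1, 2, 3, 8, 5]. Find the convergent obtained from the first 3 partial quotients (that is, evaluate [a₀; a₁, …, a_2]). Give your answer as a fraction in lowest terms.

a_0 = 5: 5/1
a_1 = 1: 6/1
a_2 = 2: 17/3

17/3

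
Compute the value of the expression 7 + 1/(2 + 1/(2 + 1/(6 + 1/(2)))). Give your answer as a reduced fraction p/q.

Compute successive convergents:
a_0 = 7: 7/1
a_1 = 2: 15/2
a_2 = 2: 37/5
a_3 = 6: 237/32
a_4 = 2: 511/69

511/69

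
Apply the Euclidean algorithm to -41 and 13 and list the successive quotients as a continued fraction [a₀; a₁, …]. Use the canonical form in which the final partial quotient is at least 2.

[-4; 1, 5, 2]

⌊-41/13⌋ = -4, remainder 11
⌊13/11⌋ = 1, remainder 2
⌊11/2⌋ = 5, remainder 1
⌊2/1⌋ = 2, remainder 0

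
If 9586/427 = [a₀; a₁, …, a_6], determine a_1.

2

Repeatedly divide and take the remainder:
9586 ÷ 427 → quotient 22, remainder 192
427 ÷ 192 → quotient 2, remainder 43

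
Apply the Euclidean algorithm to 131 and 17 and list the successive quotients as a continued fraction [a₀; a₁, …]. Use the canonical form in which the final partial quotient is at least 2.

Apply division with remainder until the remainder is 0:
⌊131/17⌋ = 7, remainder 12
⌊17/12⌋ = 1, remainder 5
⌊12/5⌋ = 2, remainder 2
⌊5/2⌋ = 2, remainder 1
⌊2/1⌋ = 2, remainder 0

[7; 1, 2, 2, 2]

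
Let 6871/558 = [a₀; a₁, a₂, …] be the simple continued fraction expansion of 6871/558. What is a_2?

5

⌊6871/558⌋ = 12, remainder 175
⌊558/175⌋ = 3, remainder 33
⌊175/33⌋ = 5, remainder 10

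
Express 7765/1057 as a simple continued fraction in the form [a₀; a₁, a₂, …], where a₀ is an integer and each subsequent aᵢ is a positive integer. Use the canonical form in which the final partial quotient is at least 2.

7765 = 7·1057 + 366, so a_0 = 7
1057 = 2·366 + 325, so a_1 = 2
366 = 1·325 + 41, so a_2 = 1
325 = 7·41 + 38, so a_3 = 7
41 = 1·38 + 3, so a_4 = 1
38 = 12·3 + 2, so a_5 = 12
3 = 1·2 + 1, so a_6 = 1
2 = 2·1 + 0, so a_7 = 2

[7; 2, 1, 7, 1, 12, 1, 2]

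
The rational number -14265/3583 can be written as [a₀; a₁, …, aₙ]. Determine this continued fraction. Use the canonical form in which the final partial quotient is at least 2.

[-4; 53, 2, 10, 1, 2]

-14265 = -4·3583 + 67, so a_0 = -4
3583 = 53·67 + 32, so a_1 = 53
67 = 2·32 + 3, so a_2 = 2
32 = 10·3 + 2, so a_3 = 10
3 = 1·2 + 1, so a_4 = 1
2 = 2·1 + 0, so a_5 = 2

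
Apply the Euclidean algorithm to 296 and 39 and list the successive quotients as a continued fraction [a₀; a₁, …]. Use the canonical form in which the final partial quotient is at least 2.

Run the Euclidean algorithm, recording each quotient:
⌊296/39⌋ = 7, remainder 23
⌊39/23⌋ = 1, remainder 16
⌊23/16⌋ = 1, remainder 7
⌊16/7⌋ = 2, remainder 2
⌊7/2⌋ = 3, remainder 1
⌊2/1⌋ = 2, remainder 0

[7; 1, 1, 2, 3, 2]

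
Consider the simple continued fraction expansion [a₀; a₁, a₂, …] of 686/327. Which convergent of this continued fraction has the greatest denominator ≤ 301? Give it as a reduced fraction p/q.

List convergents until the denominator exceeds the bound:
a_0 = 2: 2/1  (≤ bound)
a_1 = 10: 21/10  (≤ bound)
a_2 = 4: 86/41  (≤ bound)
a_3 = 1: 107/51  (≤ bound)
a_4 = 1: 193/92  (≤ bound)
a_5 = 3: 686/327  (> 301, stop)

193/92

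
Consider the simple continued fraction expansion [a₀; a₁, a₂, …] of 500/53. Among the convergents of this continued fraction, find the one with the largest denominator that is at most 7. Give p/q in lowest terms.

a_0 = 9: 9/1  (≤ bound)
a_1 = 2: 19/2  (≤ bound)
a_2 = 3: 66/7  (≤ bound)
a_3 = 3: 217/23  (> 7, stop)

66/7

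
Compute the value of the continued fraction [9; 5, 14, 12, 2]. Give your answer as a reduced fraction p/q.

Start with 2.
12 + 1/(2/1) = 12 + 1/2 = 25/2
14 + 1/(25/2) = 14 + 2/25 = 352/25
5 + 1/(352/25) = 5 + 25/352 = 1785/352
9 + 1/(1785/352) = 9 + 352/1785 = 16417/1785

16417/1785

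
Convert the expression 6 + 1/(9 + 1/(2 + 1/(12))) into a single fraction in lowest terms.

Work from the innermost term outward:
Start with 12.
2 + 1/(12/1) = 2 + 1/12 = 25/12
9 + 1/(25/12) = 9 + 12/25 = 237/25
6 + 1/(237/25) = 6 + 25/237 = 1447/237

1447/237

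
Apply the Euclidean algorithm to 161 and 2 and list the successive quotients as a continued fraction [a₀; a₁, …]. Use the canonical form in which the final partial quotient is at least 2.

[80; 2]

Apply division with remainder until the remainder is 0:
161 = 80·2 + 1, so a_0 = 80
2 = 2·1 + 0, so a_1 = 2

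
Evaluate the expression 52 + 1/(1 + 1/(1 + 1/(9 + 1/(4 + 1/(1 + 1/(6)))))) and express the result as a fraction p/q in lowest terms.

Compute successive convergents:
a_0 = 52: 52/1
a_1 = 1: 53/1
a_2 = 1: 105/2
a_3 = 9: 998/19
a_4 = 4: 4097/78
a_5 = 1: 5095/97
a_6 = 6: 34667/660

34667/660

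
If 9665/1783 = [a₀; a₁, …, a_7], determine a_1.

9665 ÷ 1783 → quotient 5, remainder 750
1783 ÷ 750 → quotient 2, remainder 283

2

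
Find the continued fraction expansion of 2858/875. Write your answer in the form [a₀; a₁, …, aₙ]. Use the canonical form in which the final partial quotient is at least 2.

[3; 3, 1, 3, 11, 2, 2]

2858 = 3·875 + 233, so a_0 = 3
875 = 3·233 + 176, so a_1 = 3
233 = 1·176 + 57, so a_2 = 1
176 = 3·57 + 5, so a_3 = 3
57 = 11·5 + 2, so a_4 = 11
5 = 2·2 + 1, so a_5 = 2
2 = 2·1 + 0, so a_6 = 2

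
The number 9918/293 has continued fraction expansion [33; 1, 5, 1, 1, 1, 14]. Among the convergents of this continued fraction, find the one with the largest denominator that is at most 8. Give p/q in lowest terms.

a_0 = 33: 33/1  (≤ bound)
a_1 = 1: 34/1  (≤ bound)
a_2 = 5: 203/6  (≤ bound)
a_3 = 1: 237/7  (≤ bound)
a_4 = 1: 440/13  (> 8, stop)

237/7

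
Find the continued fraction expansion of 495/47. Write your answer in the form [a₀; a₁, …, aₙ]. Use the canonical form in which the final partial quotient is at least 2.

[10; 1, 1, 7, 3]

⌊495/47⌋ = 10, remainder 25
⌊47/25⌋ = 1, remainder 22
⌊25/22⌋ = 1, remainder 3
⌊22/3⌋ = 7, remainder 1
⌊3/1⌋ = 3, remainder 0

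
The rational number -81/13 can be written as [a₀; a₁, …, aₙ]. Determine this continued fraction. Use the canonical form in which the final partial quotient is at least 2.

[-7; 1, 3, 3]

Apply division with remainder until the remainder is 0:
-81 ÷ 13 → quotient -7, remainder 10
13 ÷ 10 → quotient 1, remainder 3
10 ÷ 3 → quotient 3, remainder 1
3 ÷ 1 → quotient 3, remainder 0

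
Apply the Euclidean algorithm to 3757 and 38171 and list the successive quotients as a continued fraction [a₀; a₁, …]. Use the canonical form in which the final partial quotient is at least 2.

Run the Euclidean algorithm, recording each quotient:
3757 = 0·38171 + 3757, so a_0 = 0
38171 = 10·3757 + 601, so a_1 = 10
3757 = 6·601 + 151, so a_2 = 6
601 = 3·151 + 148, so a_3 = 3
151 = 1·148 + 3, so a_4 = 1
148 = 49·3 + 1, so a_5 = 49
3 = 3·1 + 0, so a_6 = 3

[0; 10, 6, 3, 1, 49, 3]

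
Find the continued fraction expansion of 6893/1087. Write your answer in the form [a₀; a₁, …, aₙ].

[6; 2, 1, 13, 3, 1, 2, 2]

6893 ÷ 1087 → quotient 6, remainder 371
1087 ÷ 371 → quotient 2, remainder 345
371 ÷ 345 → quotient 1, remainder 26
345 ÷ 26 → quotient 13, remainder 7
26 ÷ 7 → quotient 3, remainder 5
7 ÷ 5 → quotient 1, remainder 2
5 ÷ 2 → quotient 2, remainder 1
2 ÷ 1 → quotient 2, remainder 0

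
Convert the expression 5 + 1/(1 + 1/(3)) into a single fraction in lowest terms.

Build up convergents one term at a time:
a_0 = 5: 5/1
a_1 = 1: 6/1
a_2 = 3: 23/4

23/4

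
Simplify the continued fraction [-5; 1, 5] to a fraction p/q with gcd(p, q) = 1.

-25/6

a_0 = -5: -5/1
a_1 = 1: -4/1
a_2 = 5: -25/6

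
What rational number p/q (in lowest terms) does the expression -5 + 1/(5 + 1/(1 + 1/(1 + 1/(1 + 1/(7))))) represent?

-627/130

Build up convergents one term at a time:
a_0 = -5: -5/1
a_1 = 5: -24/5
a_2 = 1: -29/6
a_3 = 1: -53/11
a_4 = 1: -82/17
a_5 = 7: -627/130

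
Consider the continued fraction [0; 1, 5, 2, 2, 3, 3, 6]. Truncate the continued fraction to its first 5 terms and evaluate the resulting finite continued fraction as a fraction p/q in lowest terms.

a_0 = 0: 0/1
a_1 = 1: 1/1
a_2 = 5: 5/6
a_3 = 2: 11/13
a_4 = 2: 27/32

27/32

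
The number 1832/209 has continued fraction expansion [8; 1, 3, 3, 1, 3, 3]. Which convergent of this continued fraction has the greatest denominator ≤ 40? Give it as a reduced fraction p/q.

149/17

a_0 = 8: 8/1  (≤ bound)
a_1 = 1: 9/1  (≤ bound)
a_2 = 3: 35/4  (≤ bound)
a_3 = 3: 114/13  (≤ bound)
a_4 = 1: 149/17  (≤ bound)
a_5 = 3: 561/64  (> 40, stop)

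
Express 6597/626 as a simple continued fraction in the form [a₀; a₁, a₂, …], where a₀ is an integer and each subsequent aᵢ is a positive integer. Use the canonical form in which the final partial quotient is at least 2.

[10; 1, 1, 6, 48]

Repeatedly divide and take the remainder:
⌊6597/626⌋ = 10, remainder 337
⌊626/337⌋ = 1, remainder 289
⌊337/289⌋ = 1, remainder 48
⌊289/48⌋ = 6, remainder 1
⌊48/1⌋ = 48, remainder 0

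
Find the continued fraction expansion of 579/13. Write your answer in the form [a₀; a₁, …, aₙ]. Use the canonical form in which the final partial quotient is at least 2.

Apply division with remainder until the remainder is 0:
579 = 44·13 + 7, so a_0 = 44
13 = 1·7 + 6, so a_1 = 1
7 = 1·6 + 1, so a_2 = 1
6 = 6·1 + 0, so a_3 = 6

[44; 1, 1, 6]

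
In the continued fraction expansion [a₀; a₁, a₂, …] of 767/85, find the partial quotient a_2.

Repeatedly divide and take the remainder:
767 ÷ 85 → quotient 9, remainder 2
85 ÷ 2 → quotient 42, remainder 1
2 ÷ 1 → quotient 2, remainder 0

2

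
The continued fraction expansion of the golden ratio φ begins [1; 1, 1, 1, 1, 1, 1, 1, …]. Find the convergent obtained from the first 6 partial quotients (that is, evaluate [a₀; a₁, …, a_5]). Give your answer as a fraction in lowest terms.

13/8

Start with 1.
1 + 1/(1/1) = 1 + 1/1 = 2/1
1 + 1/(2/1) = 1 + 1/2 = 3/2
1 + 1/(3/2) = 1 + 2/3 = 5/3
1 + 1/(5/3) = 1 + 3/5 = 8/5
1 + 1/(8/5) = 1 + 5/8 = 13/8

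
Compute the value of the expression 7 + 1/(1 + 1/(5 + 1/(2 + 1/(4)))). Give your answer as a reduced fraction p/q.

455/58

Start with 4.
2 + 1/(4/1) = 2 + 1/4 = 9/4
5 + 1/(9/4) = 5 + 4/9 = 49/9
1 + 1/(49/9) = 1 + 9/49 = 58/49
7 + 1/(58/49) = 7 + 49/58 = 455/58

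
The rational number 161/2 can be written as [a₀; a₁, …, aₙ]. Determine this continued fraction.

[80; 2]

161 = 80·2 + 1, so a_0 = 80
2 = 2·1 + 0, so a_1 = 2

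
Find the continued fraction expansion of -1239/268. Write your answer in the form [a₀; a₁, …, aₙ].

[-5; 2, 1, 1, 1, 7, 1, 3]

⌊-1239/268⌋ = -5, remainder 101
⌊268/101⌋ = 2, remainder 66
⌊101/66⌋ = 1, remainder 35
⌊66/35⌋ = 1, remainder 31
⌊35/31⌋ = 1, remainder 4
⌊31/4⌋ = 7, remainder 3
⌊4/3⌋ = 1, remainder 1
⌊3/1⌋ = 3, remainder 0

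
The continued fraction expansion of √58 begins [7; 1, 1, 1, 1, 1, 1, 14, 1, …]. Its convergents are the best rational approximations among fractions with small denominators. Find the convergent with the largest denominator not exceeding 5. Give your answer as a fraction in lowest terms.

a_0 = 7: 7/1  (≤ bound)
a_1 = 1: 8/1  (≤ bound)
a_2 = 1: 15/2  (≤ bound)
a_3 = 1: 23/3  (≤ bound)
a_4 = 1: 38/5  (≤ bound)
a_5 = 1: 61/8  (> 5, stop)

38/5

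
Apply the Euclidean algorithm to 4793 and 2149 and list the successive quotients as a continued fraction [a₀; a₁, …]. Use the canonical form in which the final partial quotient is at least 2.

[2; 4, 2, 1, 13, 12]

4793 = 2·2149 + 495, so a_0 = 2
2149 = 4·495 + 169, so a_1 = 4
495 = 2·169 + 157, so a_2 = 2
169 = 1·157 + 12, so a_3 = 1
157 = 13·12 + 1, so a_4 = 13
12 = 12·1 + 0, so a_5 = 12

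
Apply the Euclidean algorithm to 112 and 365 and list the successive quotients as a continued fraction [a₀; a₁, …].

[0; 3, 3, 1, 6, 4]

Run the Euclidean algorithm, recording each quotient:
⌊112/365⌋ = 0, remainder 112
⌊365/112⌋ = 3, remainder 29
⌊112/29⌋ = 3, remainder 25
⌊29/25⌋ = 1, remainder 4
⌊25/4⌋ = 6, remainder 1
⌊4/1⌋ = 4, remainder 0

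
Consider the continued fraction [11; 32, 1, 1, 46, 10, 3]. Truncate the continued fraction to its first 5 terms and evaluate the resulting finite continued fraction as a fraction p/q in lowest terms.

33346/3023

a_0 = 11: 11/1
a_1 = 32: 353/32
a_2 = 1: 364/33
a_3 = 1: 717/65
a_4 = 46: 33346/3023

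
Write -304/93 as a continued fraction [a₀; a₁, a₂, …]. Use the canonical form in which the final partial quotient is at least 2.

Run the Euclidean algorithm, recording each quotient:
-304 ÷ 93 → quotient -4, remainder 68
93 ÷ 68 → quotient 1, remainder 25
68 ÷ 25 → quotient 2, remainder 18
25 ÷ 18 → quotient 1, remainder 7
18 ÷ 7 → quotient 2, remainder 4
7 ÷ 4 → quotient 1, remainder 3
4 ÷ 3 → quotient 1, remainder 1
3 ÷ 1 → quotient 3, remainder 0

[-4; 1, 2, 1, 2, 1, 1, 3]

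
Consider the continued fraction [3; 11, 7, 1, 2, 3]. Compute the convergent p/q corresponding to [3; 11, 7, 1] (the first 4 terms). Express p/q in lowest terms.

275/89

a_0 = 3: 3/1
a_1 = 11: 34/11
a_2 = 7: 241/78
a_3 = 1: 275/89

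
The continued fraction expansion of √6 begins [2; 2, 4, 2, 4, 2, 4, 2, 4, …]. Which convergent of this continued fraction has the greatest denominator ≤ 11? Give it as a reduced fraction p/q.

22/9

a_0 = 2: 2/1  (≤ bound)
a_1 = 2: 5/2  (≤ bound)
a_2 = 4: 22/9  (≤ bound)
a_3 = 2: 49/20  (> 11, stop)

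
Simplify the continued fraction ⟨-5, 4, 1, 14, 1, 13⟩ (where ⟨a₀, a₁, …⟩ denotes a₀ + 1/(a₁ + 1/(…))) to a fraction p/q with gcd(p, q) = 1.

Start with 13.
1 + 1/(13/1) = 1 + 1/13 = 14/13
14 + 1/(14/13) = 14 + 13/14 = 209/14
1 + 1/(209/14) = 1 + 14/209 = 223/209
4 + 1/(223/209) = 4 + 209/223 = 1101/223
-5 + 1/(1101/223) = -5 + 223/1101 = -5282/1101

-5282/1101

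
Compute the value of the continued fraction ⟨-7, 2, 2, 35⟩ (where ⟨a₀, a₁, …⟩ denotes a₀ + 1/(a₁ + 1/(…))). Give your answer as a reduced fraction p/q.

Build up convergents one term at a time:
a_0 = -7: -7/1
a_1 = 2: -13/2
a_2 = 2: -33/5
a_3 = 35: -1168/177

-1168/177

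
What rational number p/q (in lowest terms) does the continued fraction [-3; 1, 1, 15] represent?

Start with 15.
1 + 1/(15/1) = 1 + 1/15 = 16/15
1 + 1/(16/15) = 1 + 15/16 = 31/16
-3 + 1/(31/16) = -3 + 16/31 = -77/31

-77/31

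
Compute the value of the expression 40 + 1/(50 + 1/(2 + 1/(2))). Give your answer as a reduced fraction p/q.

Collapse the nested fraction from the inside out:
Start with 2.
2 + 1/(2/1) = 2 + 1/2 = 5/2
50 + 1/(5/2) = 50 + 2/5 = 252/5
40 + 1/(252/5) = 40 + 5/252 = 10085/252

10085/252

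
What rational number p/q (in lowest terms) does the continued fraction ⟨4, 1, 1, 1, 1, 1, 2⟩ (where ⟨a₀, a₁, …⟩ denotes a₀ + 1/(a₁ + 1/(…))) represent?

a_0 = 4: 4/1
a_1 = 1: 5/1
a_2 = 1: 9/2
a_3 = 1: 14/3
a_4 = 1: 23/5
a_5 = 1: 37/8
a_6 = 2: 97/21

97/21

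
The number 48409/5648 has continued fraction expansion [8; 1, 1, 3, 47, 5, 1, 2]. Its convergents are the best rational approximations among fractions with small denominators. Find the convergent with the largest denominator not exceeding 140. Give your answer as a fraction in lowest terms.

List convergents until the denominator exceeds the bound:
a_0 = 8: 8/1  (≤ bound)
a_1 = 1: 9/1  (≤ bound)
a_2 = 1: 17/2  (≤ bound)
a_3 = 3: 60/7  (≤ bound)
a_4 = 47: 2837/331  (> 140, stop)

60/7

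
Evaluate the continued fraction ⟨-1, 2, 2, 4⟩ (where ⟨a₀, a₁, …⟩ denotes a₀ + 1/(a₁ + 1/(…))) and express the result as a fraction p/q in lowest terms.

-13/22

a_0 = -1: -1/1
a_1 = 2: -1/2
a_2 = 2: -3/5
a_3 = 4: -13/22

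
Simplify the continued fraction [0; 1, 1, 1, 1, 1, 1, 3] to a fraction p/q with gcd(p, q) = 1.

29/47

Build up convergents one term at a time:
a_0 = 0: 0/1
a_1 = 1: 1/1
a_2 = 1: 1/2
a_3 = 1: 2/3
a_4 = 1: 3/5
a_5 = 1: 5/8
a_6 = 1: 8/13
a_7 = 3: 29/47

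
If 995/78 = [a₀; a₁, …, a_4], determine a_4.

Repeatedly divide and take the remainder:
995 = 12·78 + 59, so a_0 = 12
78 = 1·59 + 19, so a_1 = 1
59 = 3·19 + 2, so a_2 = 3
19 = 9·2 + 1, so a_3 = 9
2 = 2·1 + 0, so a_4 = 2

2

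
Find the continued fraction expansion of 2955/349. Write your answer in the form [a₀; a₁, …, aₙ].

Apply division with remainder until the remainder is 0:
2955 ÷ 349 → quotient 8, remainder 163
349 ÷ 163 → quotient 2, remainder 23
163 ÷ 23 → quotient 7, remainder 2
23 ÷ 2 → quotient 11, remainder 1
2 ÷ 1 → quotient 2, remainder 0

[8; 2, 7, 11, 2]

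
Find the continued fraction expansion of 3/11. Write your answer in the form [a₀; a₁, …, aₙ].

[0; 3, 1, 2]

Repeatedly divide and take the remainder:
3 = 0·11 + 3, so a_0 = 0
11 = 3·3 + 2, so a_1 = 3
3 = 1·2 + 1, so a_2 = 1
2 = 2·1 + 0, so a_3 = 2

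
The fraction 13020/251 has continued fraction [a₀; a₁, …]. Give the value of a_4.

5

13020 = 51·251 + 219, so a_0 = 51
251 = 1·219 + 32, so a_1 = 1
219 = 6·32 + 27, so a_2 = 6
32 = 1·27 + 5, so a_3 = 1
27 = 5·5 + 2, so a_4 = 5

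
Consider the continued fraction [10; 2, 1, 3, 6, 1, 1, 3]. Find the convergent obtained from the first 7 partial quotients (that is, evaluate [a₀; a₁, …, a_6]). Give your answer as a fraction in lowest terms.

1544/149

a_0 = 10: 10/1
a_1 = 2: 21/2
a_2 = 1: 31/3
a_3 = 3: 114/11
a_4 = 6: 715/69
a_5 = 1: 829/80
a_6 = 1: 1544/149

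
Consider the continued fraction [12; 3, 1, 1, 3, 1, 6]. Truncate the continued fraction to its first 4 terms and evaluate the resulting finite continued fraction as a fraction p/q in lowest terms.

Collapse the nested fraction from the inside out:
Start with 1.
1 + 1/(1/1) = 1 + 1/1 = 2/1
3 + 1/(2/1) = 3 + 1/2 = 7/2
12 + 1/(7/2) = 12 + 2/7 = 86/7

86/7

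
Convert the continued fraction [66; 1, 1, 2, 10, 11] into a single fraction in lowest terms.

38426/577

Build up convergents one term at a time:
a_0 = 66: 66/1
a_1 = 1: 67/1
a_2 = 1: 133/2
a_3 = 2: 333/5
a_4 = 10: 3463/52
a_5 = 11: 38426/577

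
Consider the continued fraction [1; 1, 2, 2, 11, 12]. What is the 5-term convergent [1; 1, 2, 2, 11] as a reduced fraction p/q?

Build up convergents one term at a time:
a_0 = 1: 1/1
a_1 = 1: 2/1
a_2 = 2: 5/3
a_3 = 2: 12/7
a_4 = 11: 137/80

137/80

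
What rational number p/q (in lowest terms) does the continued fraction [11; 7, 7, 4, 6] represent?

a_0 = 11: 11/1
a_1 = 7: 78/7
a_2 = 7: 557/50
a_3 = 4: 2306/207
a_4 = 6: 14393/1292

14393/1292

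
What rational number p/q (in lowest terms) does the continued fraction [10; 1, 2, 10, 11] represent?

Compute successive convergents:
a_0 = 10: 10/1
a_1 = 1: 11/1
a_2 = 2: 32/3
a_3 = 10: 331/31
a_4 = 11: 3673/344

3673/344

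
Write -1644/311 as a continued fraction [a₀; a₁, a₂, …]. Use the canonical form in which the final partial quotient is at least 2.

[-6; 1, 2, 2, 44]

Repeatedly divide and take the remainder:
-1644 = -6·311 + 222, so a_0 = -6
311 = 1·222 + 89, so a_1 = 1
222 = 2·89 + 44, so a_2 = 2
89 = 2·44 + 1, so a_3 = 2
44 = 44·1 + 0, so a_4 = 44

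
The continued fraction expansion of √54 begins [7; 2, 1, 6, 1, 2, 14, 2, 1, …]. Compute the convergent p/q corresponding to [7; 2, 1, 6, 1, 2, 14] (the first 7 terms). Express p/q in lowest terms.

a_0 = 7: 7/1
a_1 = 2: 15/2
a_2 = 1: 22/3
a_3 = 6: 147/20
a_4 = 1: 169/23
a_5 = 2: 485/66
a_6 = 14: 6959/947

6959/947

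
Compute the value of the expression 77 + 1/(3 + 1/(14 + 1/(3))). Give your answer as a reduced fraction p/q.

10207/132

a_0 = 77: 77/1
a_1 = 3: 232/3
a_2 = 14: 3325/43
a_3 = 3: 10207/132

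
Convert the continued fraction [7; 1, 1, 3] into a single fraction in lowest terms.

Collapse the nested fraction from the inside out:
Start with 3.
1 + 1/(3/1) = 1 + 1/3 = 4/3
1 + 1/(4/3) = 1 + 3/4 = 7/4
7 + 1/(7/4) = 7 + 4/7 = 53/7

53/7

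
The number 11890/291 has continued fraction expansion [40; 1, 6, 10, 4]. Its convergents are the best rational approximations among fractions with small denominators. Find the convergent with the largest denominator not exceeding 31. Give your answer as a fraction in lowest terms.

286/7

a_0 = 40: 40/1  (≤ bound)
a_1 = 1: 41/1  (≤ bound)
a_2 = 6: 286/7  (≤ bound)
a_3 = 10: 2901/71  (> 31, stop)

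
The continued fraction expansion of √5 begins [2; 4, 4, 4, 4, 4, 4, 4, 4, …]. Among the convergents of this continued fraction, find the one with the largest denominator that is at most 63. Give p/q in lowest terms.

38/17

List convergents until the denominator exceeds the bound:
a_0 = 2: 2/1  (≤ bound)
a_1 = 4: 9/4  (≤ bound)
a_2 = 4: 38/17  (≤ bound)
a_3 = 4: 161/72  (> 63, stop)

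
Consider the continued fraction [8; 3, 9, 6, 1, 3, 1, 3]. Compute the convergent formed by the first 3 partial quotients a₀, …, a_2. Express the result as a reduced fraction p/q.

233/28

a_0 = 8: 8/1
a_1 = 3: 25/3
a_2 = 9: 233/28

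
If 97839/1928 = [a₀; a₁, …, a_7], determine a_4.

16

Repeatedly divide and take the remainder:
97839 = 50·1928 + 1439, so a_0 = 50
1928 = 1·1439 + 489, so a_1 = 1
1439 = 2·489 + 461, so a_2 = 2
489 = 1·461 + 28, so a_3 = 1
461 = 16·28 + 13, so a_4 = 16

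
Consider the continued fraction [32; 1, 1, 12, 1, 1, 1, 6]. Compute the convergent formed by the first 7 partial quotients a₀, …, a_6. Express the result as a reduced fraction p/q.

2569/79

Start with 1.
1 + 1/(1/1) = 1 + 1/1 = 2/1
1 + 1/(2/1) = 1 + 1/2 = 3/2
12 + 1/(3/2) = 12 + 2/3 = 38/3
1 + 1/(38/3) = 1 + 3/38 = 41/38
1 + 1/(41/38) = 1 + 38/41 = 79/41
32 + 1/(79/41) = 32 + 41/79 = 2569/79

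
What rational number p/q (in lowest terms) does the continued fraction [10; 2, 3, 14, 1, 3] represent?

4391/421

Work from the innermost term outward:
Start with 3.
1 + 1/(3/1) = 1 + 1/3 = 4/3
14 + 1/(4/3) = 14 + 3/4 = 59/4
3 + 1/(59/4) = 3 + 4/59 = 181/59
2 + 1/(181/59) = 2 + 59/181 = 421/181
10 + 1/(421/181) = 10 + 181/421 = 4391/421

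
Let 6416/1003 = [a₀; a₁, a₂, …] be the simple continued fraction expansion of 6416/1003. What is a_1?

6416 ÷ 1003 → quotient 6, remainder 398
1003 ÷ 398 → quotient 2, remainder 207

2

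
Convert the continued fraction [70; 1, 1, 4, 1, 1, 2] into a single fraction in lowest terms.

3598/51

Collapse the nested fraction from the inside out:
Start with 2.
1 + 1/(2/1) = 1 + 1/2 = 3/2
1 + 1/(3/2) = 1 + 2/3 = 5/3
4 + 1/(5/3) = 4 + 3/5 = 23/5
1 + 1/(23/5) = 1 + 5/23 = 28/23
1 + 1/(28/23) = 1 + 23/28 = 51/28
70 + 1/(51/28) = 70 + 28/51 = 3598/51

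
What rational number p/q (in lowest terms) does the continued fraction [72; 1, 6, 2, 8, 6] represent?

Start with 6.
8 + 1/(6/1) = 8 + 1/6 = 49/6
2 + 1/(49/6) = 2 + 6/49 = 104/49
6 + 1/(104/49) = 6 + 49/104 = 673/104
1 + 1/(673/104) = 1 + 104/673 = 777/673
72 + 1/(777/673) = 72 + 673/777 = 56617/777

56617/777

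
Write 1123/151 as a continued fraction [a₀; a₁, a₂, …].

[7; 2, 3, 2, 9]

1123 ÷ 151 → quotient 7, remainder 66
151 ÷ 66 → quotient 2, remainder 19
66 ÷ 19 → quotient 3, remainder 9
19 ÷ 9 → quotient 2, remainder 1
9 ÷ 1 → quotient 9, remainder 0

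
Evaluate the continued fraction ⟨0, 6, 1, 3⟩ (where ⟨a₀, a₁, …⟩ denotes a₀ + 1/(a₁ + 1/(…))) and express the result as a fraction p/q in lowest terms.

Collapse the nested fraction from the inside out:
Start with 3.
1 + 1/(3/1) = 1 + 1/3 = 4/3
6 + 1/(4/3) = 6 + 3/4 = 27/4
0 + 1/(27/4) = 0 + 4/27 = 4/27

4/27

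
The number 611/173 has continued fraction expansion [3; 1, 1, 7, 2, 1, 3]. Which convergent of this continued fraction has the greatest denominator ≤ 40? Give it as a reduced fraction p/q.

113/32

a_0 = 3: 3/1  (≤ bound)
a_1 = 1: 4/1  (≤ bound)
a_2 = 1: 7/2  (≤ bound)
a_3 = 7: 53/15  (≤ bound)
a_4 = 2: 113/32  (≤ bound)
a_5 = 1: 166/47  (> 40, stop)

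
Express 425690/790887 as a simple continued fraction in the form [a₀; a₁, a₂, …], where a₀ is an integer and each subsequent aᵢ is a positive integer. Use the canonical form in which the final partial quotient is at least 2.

[0; 1, 1, 6, 27, 55, 1, 39]

Repeatedly divide and take the remainder:
425690 ÷ 790887 → quotient 0, remainder 425690
790887 ÷ 425690 → quotient 1, remainder 365197
425690 ÷ 365197 → quotient 1, remainder 60493
365197 ÷ 60493 → quotient 6, remainder 2239
60493 ÷ 2239 → quotient 27, remainder 40
2239 ÷ 40 → quotient 55, remainder 39
40 ÷ 39 → quotient 1, remainder 1
39 ÷ 1 → quotient 39, remainder 0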